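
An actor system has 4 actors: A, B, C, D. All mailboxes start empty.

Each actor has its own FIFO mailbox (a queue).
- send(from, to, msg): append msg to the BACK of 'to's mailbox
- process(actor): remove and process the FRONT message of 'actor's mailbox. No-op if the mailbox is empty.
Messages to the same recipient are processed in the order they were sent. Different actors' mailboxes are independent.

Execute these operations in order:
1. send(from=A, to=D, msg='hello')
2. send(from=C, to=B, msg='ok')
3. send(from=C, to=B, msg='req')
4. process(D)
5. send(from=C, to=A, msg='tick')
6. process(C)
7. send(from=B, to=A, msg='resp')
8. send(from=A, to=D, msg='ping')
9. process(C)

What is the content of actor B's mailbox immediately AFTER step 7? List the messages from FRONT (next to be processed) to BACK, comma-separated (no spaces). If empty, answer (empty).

After 1 (send(from=A, to=D, msg='hello')): A:[] B:[] C:[] D:[hello]
After 2 (send(from=C, to=B, msg='ok')): A:[] B:[ok] C:[] D:[hello]
After 3 (send(from=C, to=B, msg='req')): A:[] B:[ok,req] C:[] D:[hello]
After 4 (process(D)): A:[] B:[ok,req] C:[] D:[]
After 5 (send(from=C, to=A, msg='tick')): A:[tick] B:[ok,req] C:[] D:[]
After 6 (process(C)): A:[tick] B:[ok,req] C:[] D:[]
After 7 (send(from=B, to=A, msg='resp')): A:[tick,resp] B:[ok,req] C:[] D:[]

ok,req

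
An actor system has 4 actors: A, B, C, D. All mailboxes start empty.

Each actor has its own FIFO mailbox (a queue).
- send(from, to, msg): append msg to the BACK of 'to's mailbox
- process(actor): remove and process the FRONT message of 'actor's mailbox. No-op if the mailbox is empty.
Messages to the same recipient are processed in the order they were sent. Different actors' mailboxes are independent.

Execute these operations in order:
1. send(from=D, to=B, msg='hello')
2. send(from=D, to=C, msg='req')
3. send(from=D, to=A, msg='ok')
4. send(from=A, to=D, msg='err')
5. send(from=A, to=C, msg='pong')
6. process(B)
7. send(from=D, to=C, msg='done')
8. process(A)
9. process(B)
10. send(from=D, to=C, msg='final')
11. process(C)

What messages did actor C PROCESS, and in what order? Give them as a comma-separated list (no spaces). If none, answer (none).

Answer: req

Derivation:
After 1 (send(from=D, to=B, msg='hello')): A:[] B:[hello] C:[] D:[]
After 2 (send(from=D, to=C, msg='req')): A:[] B:[hello] C:[req] D:[]
After 3 (send(from=D, to=A, msg='ok')): A:[ok] B:[hello] C:[req] D:[]
After 4 (send(from=A, to=D, msg='err')): A:[ok] B:[hello] C:[req] D:[err]
After 5 (send(from=A, to=C, msg='pong')): A:[ok] B:[hello] C:[req,pong] D:[err]
After 6 (process(B)): A:[ok] B:[] C:[req,pong] D:[err]
After 7 (send(from=D, to=C, msg='done')): A:[ok] B:[] C:[req,pong,done] D:[err]
After 8 (process(A)): A:[] B:[] C:[req,pong,done] D:[err]
After 9 (process(B)): A:[] B:[] C:[req,pong,done] D:[err]
After 10 (send(from=D, to=C, msg='final')): A:[] B:[] C:[req,pong,done,final] D:[err]
After 11 (process(C)): A:[] B:[] C:[pong,done,final] D:[err]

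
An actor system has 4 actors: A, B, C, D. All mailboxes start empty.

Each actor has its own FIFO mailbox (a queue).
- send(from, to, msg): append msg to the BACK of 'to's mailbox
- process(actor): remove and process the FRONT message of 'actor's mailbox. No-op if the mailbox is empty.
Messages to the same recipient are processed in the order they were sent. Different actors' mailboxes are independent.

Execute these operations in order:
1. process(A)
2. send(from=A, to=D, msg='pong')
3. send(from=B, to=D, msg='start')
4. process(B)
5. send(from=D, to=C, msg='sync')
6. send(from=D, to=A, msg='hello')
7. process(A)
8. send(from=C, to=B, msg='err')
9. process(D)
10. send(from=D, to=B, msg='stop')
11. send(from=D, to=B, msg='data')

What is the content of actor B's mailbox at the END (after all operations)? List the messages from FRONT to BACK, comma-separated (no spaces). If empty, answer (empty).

After 1 (process(A)): A:[] B:[] C:[] D:[]
After 2 (send(from=A, to=D, msg='pong')): A:[] B:[] C:[] D:[pong]
After 3 (send(from=B, to=D, msg='start')): A:[] B:[] C:[] D:[pong,start]
After 4 (process(B)): A:[] B:[] C:[] D:[pong,start]
After 5 (send(from=D, to=C, msg='sync')): A:[] B:[] C:[sync] D:[pong,start]
After 6 (send(from=D, to=A, msg='hello')): A:[hello] B:[] C:[sync] D:[pong,start]
After 7 (process(A)): A:[] B:[] C:[sync] D:[pong,start]
After 8 (send(from=C, to=B, msg='err')): A:[] B:[err] C:[sync] D:[pong,start]
After 9 (process(D)): A:[] B:[err] C:[sync] D:[start]
After 10 (send(from=D, to=B, msg='stop')): A:[] B:[err,stop] C:[sync] D:[start]
After 11 (send(from=D, to=B, msg='data')): A:[] B:[err,stop,data] C:[sync] D:[start]

Answer: err,stop,data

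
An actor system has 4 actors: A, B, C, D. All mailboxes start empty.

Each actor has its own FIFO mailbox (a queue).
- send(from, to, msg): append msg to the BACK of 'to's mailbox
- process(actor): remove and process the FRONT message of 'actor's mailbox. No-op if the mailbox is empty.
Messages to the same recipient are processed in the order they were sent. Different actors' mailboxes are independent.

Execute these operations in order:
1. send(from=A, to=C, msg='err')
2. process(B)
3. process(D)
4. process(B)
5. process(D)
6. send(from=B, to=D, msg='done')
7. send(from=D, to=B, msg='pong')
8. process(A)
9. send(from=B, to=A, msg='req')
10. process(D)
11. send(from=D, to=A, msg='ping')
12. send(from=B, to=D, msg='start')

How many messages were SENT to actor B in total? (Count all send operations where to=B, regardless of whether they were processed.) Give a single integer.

Answer: 1

Derivation:
After 1 (send(from=A, to=C, msg='err')): A:[] B:[] C:[err] D:[]
After 2 (process(B)): A:[] B:[] C:[err] D:[]
After 3 (process(D)): A:[] B:[] C:[err] D:[]
After 4 (process(B)): A:[] B:[] C:[err] D:[]
After 5 (process(D)): A:[] B:[] C:[err] D:[]
After 6 (send(from=B, to=D, msg='done')): A:[] B:[] C:[err] D:[done]
After 7 (send(from=D, to=B, msg='pong')): A:[] B:[pong] C:[err] D:[done]
After 8 (process(A)): A:[] B:[pong] C:[err] D:[done]
After 9 (send(from=B, to=A, msg='req')): A:[req] B:[pong] C:[err] D:[done]
After 10 (process(D)): A:[req] B:[pong] C:[err] D:[]
After 11 (send(from=D, to=A, msg='ping')): A:[req,ping] B:[pong] C:[err] D:[]
After 12 (send(from=B, to=D, msg='start')): A:[req,ping] B:[pong] C:[err] D:[start]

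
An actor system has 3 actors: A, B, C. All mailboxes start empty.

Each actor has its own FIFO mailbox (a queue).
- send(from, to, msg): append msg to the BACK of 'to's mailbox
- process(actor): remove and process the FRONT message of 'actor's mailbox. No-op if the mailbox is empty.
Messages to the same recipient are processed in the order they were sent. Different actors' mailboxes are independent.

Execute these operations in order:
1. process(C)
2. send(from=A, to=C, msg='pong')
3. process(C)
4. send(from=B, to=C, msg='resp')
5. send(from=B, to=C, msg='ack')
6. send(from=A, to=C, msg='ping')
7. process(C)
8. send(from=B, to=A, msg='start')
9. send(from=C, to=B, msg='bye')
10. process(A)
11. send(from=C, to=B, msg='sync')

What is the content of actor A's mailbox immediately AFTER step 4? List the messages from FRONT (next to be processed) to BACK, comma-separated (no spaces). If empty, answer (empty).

After 1 (process(C)): A:[] B:[] C:[]
After 2 (send(from=A, to=C, msg='pong')): A:[] B:[] C:[pong]
After 3 (process(C)): A:[] B:[] C:[]
After 4 (send(from=B, to=C, msg='resp')): A:[] B:[] C:[resp]

(empty)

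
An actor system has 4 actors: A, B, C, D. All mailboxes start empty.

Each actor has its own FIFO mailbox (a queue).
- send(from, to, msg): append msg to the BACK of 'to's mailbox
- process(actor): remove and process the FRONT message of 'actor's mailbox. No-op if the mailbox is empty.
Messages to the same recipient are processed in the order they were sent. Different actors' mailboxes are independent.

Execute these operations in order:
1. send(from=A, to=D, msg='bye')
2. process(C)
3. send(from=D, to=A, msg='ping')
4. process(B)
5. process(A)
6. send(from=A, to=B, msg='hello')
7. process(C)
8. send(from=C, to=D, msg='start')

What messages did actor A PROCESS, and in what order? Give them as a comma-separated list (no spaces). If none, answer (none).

After 1 (send(from=A, to=D, msg='bye')): A:[] B:[] C:[] D:[bye]
After 2 (process(C)): A:[] B:[] C:[] D:[bye]
After 3 (send(from=D, to=A, msg='ping')): A:[ping] B:[] C:[] D:[bye]
After 4 (process(B)): A:[ping] B:[] C:[] D:[bye]
After 5 (process(A)): A:[] B:[] C:[] D:[bye]
After 6 (send(from=A, to=B, msg='hello')): A:[] B:[hello] C:[] D:[bye]
After 7 (process(C)): A:[] B:[hello] C:[] D:[bye]
After 8 (send(from=C, to=D, msg='start')): A:[] B:[hello] C:[] D:[bye,start]

Answer: ping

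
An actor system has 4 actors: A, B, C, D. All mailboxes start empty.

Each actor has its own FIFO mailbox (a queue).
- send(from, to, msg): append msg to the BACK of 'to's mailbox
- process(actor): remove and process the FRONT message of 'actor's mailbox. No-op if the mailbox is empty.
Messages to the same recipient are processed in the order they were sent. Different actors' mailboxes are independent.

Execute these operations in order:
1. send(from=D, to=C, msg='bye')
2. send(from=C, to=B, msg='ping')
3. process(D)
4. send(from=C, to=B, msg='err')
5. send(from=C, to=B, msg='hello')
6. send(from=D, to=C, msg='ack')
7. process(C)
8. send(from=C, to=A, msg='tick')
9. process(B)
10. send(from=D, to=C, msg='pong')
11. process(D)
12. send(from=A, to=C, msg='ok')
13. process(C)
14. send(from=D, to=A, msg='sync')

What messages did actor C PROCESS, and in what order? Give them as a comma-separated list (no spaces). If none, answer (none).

After 1 (send(from=D, to=C, msg='bye')): A:[] B:[] C:[bye] D:[]
After 2 (send(from=C, to=B, msg='ping')): A:[] B:[ping] C:[bye] D:[]
After 3 (process(D)): A:[] B:[ping] C:[bye] D:[]
After 4 (send(from=C, to=B, msg='err')): A:[] B:[ping,err] C:[bye] D:[]
After 5 (send(from=C, to=B, msg='hello')): A:[] B:[ping,err,hello] C:[bye] D:[]
After 6 (send(from=D, to=C, msg='ack')): A:[] B:[ping,err,hello] C:[bye,ack] D:[]
After 7 (process(C)): A:[] B:[ping,err,hello] C:[ack] D:[]
After 8 (send(from=C, to=A, msg='tick')): A:[tick] B:[ping,err,hello] C:[ack] D:[]
After 9 (process(B)): A:[tick] B:[err,hello] C:[ack] D:[]
After 10 (send(from=D, to=C, msg='pong')): A:[tick] B:[err,hello] C:[ack,pong] D:[]
After 11 (process(D)): A:[tick] B:[err,hello] C:[ack,pong] D:[]
After 12 (send(from=A, to=C, msg='ok')): A:[tick] B:[err,hello] C:[ack,pong,ok] D:[]
After 13 (process(C)): A:[tick] B:[err,hello] C:[pong,ok] D:[]
After 14 (send(from=D, to=A, msg='sync')): A:[tick,sync] B:[err,hello] C:[pong,ok] D:[]

Answer: bye,ack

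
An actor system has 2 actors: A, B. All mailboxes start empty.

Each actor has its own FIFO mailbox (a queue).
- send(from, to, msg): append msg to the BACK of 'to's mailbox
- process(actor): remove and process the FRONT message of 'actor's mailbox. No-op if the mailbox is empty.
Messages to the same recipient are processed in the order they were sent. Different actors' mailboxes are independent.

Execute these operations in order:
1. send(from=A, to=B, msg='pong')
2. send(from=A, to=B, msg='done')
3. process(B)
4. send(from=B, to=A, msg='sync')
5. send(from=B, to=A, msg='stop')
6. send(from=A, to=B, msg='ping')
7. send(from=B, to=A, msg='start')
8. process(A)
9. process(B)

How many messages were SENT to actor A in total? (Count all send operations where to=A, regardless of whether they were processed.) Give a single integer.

After 1 (send(from=A, to=B, msg='pong')): A:[] B:[pong]
After 2 (send(from=A, to=B, msg='done')): A:[] B:[pong,done]
After 3 (process(B)): A:[] B:[done]
After 4 (send(from=B, to=A, msg='sync')): A:[sync] B:[done]
After 5 (send(from=B, to=A, msg='stop')): A:[sync,stop] B:[done]
After 6 (send(from=A, to=B, msg='ping')): A:[sync,stop] B:[done,ping]
After 7 (send(from=B, to=A, msg='start')): A:[sync,stop,start] B:[done,ping]
After 8 (process(A)): A:[stop,start] B:[done,ping]
After 9 (process(B)): A:[stop,start] B:[ping]

Answer: 3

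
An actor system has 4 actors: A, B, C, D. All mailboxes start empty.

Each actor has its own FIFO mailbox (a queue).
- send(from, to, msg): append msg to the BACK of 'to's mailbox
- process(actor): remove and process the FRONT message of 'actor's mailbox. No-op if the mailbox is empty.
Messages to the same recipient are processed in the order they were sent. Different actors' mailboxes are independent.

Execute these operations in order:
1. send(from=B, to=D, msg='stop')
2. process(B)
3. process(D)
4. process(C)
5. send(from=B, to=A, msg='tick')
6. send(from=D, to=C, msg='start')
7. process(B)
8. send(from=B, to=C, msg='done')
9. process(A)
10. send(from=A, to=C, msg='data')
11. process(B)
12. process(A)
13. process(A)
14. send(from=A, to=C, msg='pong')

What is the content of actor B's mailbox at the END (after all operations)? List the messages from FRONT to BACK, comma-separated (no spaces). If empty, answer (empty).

After 1 (send(from=B, to=D, msg='stop')): A:[] B:[] C:[] D:[stop]
After 2 (process(B)): A:[] B:[] C:[] D:[stop]
After 3 (process(D)): A:[] B:[] C:[] D:[]
After 4 (process(C)): A:[] B:[] C:[] D:[]
After 5 (send(from=B, to=A, msg='tick')): A:[tick] B:[] C:[] D:[]
After 6 (send(from=D, to=C, msg='start')): A:[tick] B:[] C:[start] D:[]
After 7 (process(B)): A:[tick] B:[] C:[start] D:[]
After 8 (send(from=B, to=C, msg='done')): A:[tick] B:[] C:[start,done] D:[]
After 9 (process(A)): A:[] B:[] C:[start,done] D:[]
After 10 (send(from=A, to=C, msg='data')): A:[] B:[] C:[start,done,data] D:[]
After 11 (process(B)): A:[] B:[] C:[start,done,data] D:[]
After 12 (process(A)): A:[] B:[] C:[start,done,data] D:[]
After 13 (process(A)): A:[] B:[] C:[start,done,data] D:[]
After 14 (send(from=A, to=C, msg='pong')): A:[] B:[] C:[start,done,data,pong] D:[]

Answer: (empty)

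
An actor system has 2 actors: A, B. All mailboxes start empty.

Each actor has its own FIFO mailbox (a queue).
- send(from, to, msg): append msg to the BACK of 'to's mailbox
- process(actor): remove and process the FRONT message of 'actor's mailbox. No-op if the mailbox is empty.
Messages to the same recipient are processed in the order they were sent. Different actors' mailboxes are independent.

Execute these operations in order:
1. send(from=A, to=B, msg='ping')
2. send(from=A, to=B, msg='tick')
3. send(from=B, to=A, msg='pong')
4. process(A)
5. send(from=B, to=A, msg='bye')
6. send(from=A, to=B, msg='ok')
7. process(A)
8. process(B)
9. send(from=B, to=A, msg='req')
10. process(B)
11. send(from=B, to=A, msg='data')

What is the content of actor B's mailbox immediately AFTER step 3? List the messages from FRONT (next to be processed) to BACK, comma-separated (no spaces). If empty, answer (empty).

After 1 (send(from=A, to=B, msg='ping')): A:[] B:[ping]
After 2 (send(from=A, to=B, msg='tick')): A:[] B:[ping,tick]
After 3 (send(from=B, to=A, msg='pong')): A:[pong] B:[ping,tick]

ping,tick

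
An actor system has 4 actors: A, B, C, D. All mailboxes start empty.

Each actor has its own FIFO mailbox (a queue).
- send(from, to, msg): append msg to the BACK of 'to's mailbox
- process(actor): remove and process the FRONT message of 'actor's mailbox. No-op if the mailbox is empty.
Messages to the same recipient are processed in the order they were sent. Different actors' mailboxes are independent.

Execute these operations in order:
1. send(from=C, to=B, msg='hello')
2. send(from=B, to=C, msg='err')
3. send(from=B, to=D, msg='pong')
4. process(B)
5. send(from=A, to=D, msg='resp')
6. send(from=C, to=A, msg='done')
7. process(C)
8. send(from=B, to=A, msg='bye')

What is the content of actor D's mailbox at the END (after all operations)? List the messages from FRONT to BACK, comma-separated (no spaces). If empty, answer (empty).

After 1 (send(from=C, to=B, msg='hello')): A:[] B:[hello] C:[] D:[]
After 2 (send(from=B, to=C, msg='err')): A:[] B:[hello] C:[err] D:[]
After 3 (send(from=B, to=D, msg='pong')): A:[] B:[hello] C:[err] D:[pong]
After 4 (process(B)): A:[] B:[] C:[err] D:[pong]
After 5 (send(from=A, to=D, msg='resp')): A:[] B:[] C:[err] D:[pong,resp]
After 6 (send(from=C, to=A, msg='done')): A:[done] B:[] C:[err] D:[pong,resp]
After 7 (process(C)): A:[done] B:[] C:[] D:[pong,resp]
After 8 (send(from=B, to=A, msg='bye')): A:[done,bye] B:[] C:[] D:[pong,resp]

Answer: pong,resp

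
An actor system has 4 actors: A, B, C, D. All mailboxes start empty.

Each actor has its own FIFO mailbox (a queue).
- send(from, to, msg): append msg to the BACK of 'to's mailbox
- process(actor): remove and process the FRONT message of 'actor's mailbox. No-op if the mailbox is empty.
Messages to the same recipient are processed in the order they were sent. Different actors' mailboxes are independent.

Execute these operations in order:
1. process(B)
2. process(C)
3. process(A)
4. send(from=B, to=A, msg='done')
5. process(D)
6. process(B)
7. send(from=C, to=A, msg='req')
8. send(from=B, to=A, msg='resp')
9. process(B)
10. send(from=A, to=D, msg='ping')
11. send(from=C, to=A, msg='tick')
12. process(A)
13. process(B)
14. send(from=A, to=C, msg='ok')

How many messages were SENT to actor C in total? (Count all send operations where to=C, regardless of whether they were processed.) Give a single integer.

Answer: 1

Derivation:
After 1 (process(B)): A:[] B:[] C:[] D:[]
After 2 (process(C)): A:[] B:[] C:[] D:[]
After 3 (process(A)): A:[] B:[] C:[] D:[]
After 4 (send(from=B, to=A, msg='done')): A:[done] B:[] C:[] D:[]
After 5 (process(D)): A:[done] B:[] C:[] D:[]
After 6 (process(B)): A:[done] B:[] C:[] D:[]
After 7 (send(from=C, to=A, msg='req')): A:[done,req] B:[] C:[] D:[]
After 8 (send(from=B, to=A, msg='resp')): A:[done,req,resp] B:[] C:[] D:[]
After 9 (process(B)): A:[done,req,resp] B:[] C:[] D:[]
After 10 (send(from=A, to=D, msg='ping')): A:[done,req,resp] B:[] C:[] D:[ping]
After 11 (send(from=C, to=A, msg='tick')): A:[done,req,resp,tick] B:[] C:[] D:[ping]
After 12 (process(A)): A:[req,resp,tick] B:[] C:[] D:[ping]
After 13 (process(B)): A:[req,resp,tick] B:[] C:[] D:[ping]
After 14 (send(from=A, to=C, msg='ok')): A:[req,resp,tick] B:[] C:[ok] D:[ping]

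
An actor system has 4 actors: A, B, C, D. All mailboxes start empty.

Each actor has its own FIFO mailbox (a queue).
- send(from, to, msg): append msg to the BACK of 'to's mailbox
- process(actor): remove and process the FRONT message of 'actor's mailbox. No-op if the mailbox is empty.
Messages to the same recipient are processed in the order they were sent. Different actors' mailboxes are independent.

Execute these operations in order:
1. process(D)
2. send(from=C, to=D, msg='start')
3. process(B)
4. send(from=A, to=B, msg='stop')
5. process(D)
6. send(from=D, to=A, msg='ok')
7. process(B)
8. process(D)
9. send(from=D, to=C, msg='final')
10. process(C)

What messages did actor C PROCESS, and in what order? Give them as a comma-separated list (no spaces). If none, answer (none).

Answer: final

Derivation:
After 1 (process(D)): A:[] B:[] C:[] D:[]
After 2 (send(from=C, to=D, msg='start')): A:[] B:[] C:[] D:[start]
After 3 (process(B)): A:[] B:[] C:[] D:[start]
After 4 (send(from=A, to=B, msg='stop')): A:[] B:[stop] C:[] D:[start]
After 5 (process(D)): A:[] B:[stop] C:[] D:[]
After 6 (send(from=D, to=A, msg='ok')): A:[ok] B:[stop] C:[] D:[]
After 7 (process(B)): A:[ok] B:[] C:[] D:[]
After 8 (process(D)): A:[ok] B:[] C:[] D:[]
After 9 (send(from=D, to=C, msg='final')): A:[ok] B:[] C:[final] D:[]
After 10 (process(C)): A:[ok] B:[] C:[] D:[]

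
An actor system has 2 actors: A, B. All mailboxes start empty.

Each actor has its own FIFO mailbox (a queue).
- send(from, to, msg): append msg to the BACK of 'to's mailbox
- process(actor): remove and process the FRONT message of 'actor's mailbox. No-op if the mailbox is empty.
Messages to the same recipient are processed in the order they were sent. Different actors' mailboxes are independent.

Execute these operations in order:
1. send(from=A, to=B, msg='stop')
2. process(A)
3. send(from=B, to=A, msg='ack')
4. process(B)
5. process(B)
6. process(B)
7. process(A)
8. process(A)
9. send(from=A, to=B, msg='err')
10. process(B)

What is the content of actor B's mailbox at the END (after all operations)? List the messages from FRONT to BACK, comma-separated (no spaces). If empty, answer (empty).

Answer: (empty)

Derivation:
After 1 (send(from=A, to=B, msg='stop')): A:[] B:[stop]
After 2 (process(A)): A:[] B:[stop]
After 3 (send(from=B, to=A, msg='ack')): A:[ack] B:[stop]
After 4 (process(B)): A:[ack] B:[]
After 5 (process(B)): A:[ack] B:[]
After 6 (process(B)): A:[ack] B:[]
After 7 (process(A)): A:[] B:[]
After 8 (process(A)): A:[] B:[]
After 9 (send(from=A, to=B, msg='err')): A:[] B:[err]
After 10 (process(B)): A:[] B:[]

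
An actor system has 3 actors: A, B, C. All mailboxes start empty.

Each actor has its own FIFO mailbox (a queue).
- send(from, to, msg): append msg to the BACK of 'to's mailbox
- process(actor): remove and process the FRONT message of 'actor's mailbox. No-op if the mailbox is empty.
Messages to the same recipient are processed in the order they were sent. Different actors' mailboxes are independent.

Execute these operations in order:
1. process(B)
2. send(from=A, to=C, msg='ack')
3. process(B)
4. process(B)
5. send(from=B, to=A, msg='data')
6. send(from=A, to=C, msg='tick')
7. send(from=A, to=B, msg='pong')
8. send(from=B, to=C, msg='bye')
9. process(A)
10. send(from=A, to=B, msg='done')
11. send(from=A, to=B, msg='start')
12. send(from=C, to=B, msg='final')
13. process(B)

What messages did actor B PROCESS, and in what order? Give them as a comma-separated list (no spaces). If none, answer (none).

After 1 (process(B)): A:[] B:[] C:[]
After 2 (send(from=A, to=C, msg='ack')): A:[] B:[] C:[ack]
After 3 (process(B)): A:[] B:[] C:[ack]
After 4 (process(B)): A:[] B:[] C:[ack]
After 5 (send(from=B, to=A, msg='data')): A:[data] B:[] C:[ack]
After 6 (send(from=A, to=C, msg='tick')): A:[data] B:[] C:[ack,tick]
After 7 (send(from=A, to=B, msg='pong')): A:[data] B:[pong] C:[ack,tick]
After 8 (send(from=B, to=C, msg='bye')): A:[data] B:[pong] C:[ack,tick,bye]
After 9 (process(A)): A:[] B:[pong] C:[ack,tick,bye]
After 10 (send(from=A, to=B, msg='done')): A:[] B:[pong,done] C:[ack,tick,bye]
After 11 (send(from=A, to=B, msg='start')): A:[] B:[pong,done,start] C:[ack,tick,bye]
After 12 (send(from=C, to=B, msg='final')): A:[] B:[pong,done,start,final] C:[ack,tick,bye]
After 13 (process(B)): A:[] B:[done,start,final] C:[ack,tick,bye]

Answer: pong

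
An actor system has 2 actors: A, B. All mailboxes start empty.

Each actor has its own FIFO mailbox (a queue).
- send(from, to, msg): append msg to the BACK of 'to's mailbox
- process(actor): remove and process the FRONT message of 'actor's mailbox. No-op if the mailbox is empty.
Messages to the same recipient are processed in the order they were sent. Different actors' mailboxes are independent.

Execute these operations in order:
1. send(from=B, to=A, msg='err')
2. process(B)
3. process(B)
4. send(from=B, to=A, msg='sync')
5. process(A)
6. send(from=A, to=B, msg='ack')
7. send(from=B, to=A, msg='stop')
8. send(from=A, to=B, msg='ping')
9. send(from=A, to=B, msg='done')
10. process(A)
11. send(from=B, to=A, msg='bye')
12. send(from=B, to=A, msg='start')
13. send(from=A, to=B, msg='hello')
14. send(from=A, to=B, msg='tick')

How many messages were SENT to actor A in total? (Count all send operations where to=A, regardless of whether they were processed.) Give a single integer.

After 1 (send(from=B, to=A, msg='err')): A:[err] B:[]
After 2 (process(B)): A:[err] B:[]
After 3 (process(B)): A:[err] B:[]
After 4 (send(from=B, to=A, msg='sync')): A:[err,sync] B:[]
After 5 (process(A)): A:[sync] B:[]
After 6 (send(from=A, to=B, msg='ack')): A:[sync] B:[ack]
After 7 (send(from=B, to=A, msg='stop')): A:[sync,stop] B:[ack]
After 8 (send(from=A, to=B, msg='ping')): A:[sync,stop] B:[ack,ping]
After 9 (send(from=A, to=B, msg='done')): A:[sync,stop] B:[ack,ping,done]
After 10 (process(A)): A:[stop] B:[ack,ping,done]
After 11 (send(from=B, to=A, msg='bye')): A:[stop,bye] B:[ack,ping,done]
After 12 (send(from=B, to=A, msg='start')): A:[stop,bye,start] B:[ack,ping,done]
After 13 (send(from=A, to=B, msg='hello')): A:[stop,bye,start] B:[ack,ping,done,hello]
After 14 (send(from=A, to=B, msg='tick')): A:[stop,bye,start] B:[ack,ping,done,hello,tick]

Answer: 5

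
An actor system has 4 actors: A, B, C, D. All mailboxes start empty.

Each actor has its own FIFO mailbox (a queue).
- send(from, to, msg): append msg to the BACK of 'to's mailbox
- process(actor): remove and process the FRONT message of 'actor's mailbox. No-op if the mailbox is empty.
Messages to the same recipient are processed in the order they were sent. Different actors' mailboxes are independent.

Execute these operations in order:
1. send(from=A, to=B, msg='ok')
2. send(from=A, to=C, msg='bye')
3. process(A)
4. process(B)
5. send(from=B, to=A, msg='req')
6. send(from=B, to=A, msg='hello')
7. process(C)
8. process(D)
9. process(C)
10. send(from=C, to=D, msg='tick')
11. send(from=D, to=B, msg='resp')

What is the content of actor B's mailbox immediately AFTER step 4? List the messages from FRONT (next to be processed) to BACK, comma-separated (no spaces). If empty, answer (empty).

After 1 (send(from=A, to=B, msg='ok')): A:[] B:[ok] C:[] D:[]
After 2 (send(from=A, to=C, msg='bye')): A:[] B:[ok] C:[bye] D:[]
After 3 (process(A)): A:[] B:[ok] C:[bye] D:[]
After 4 (process(B)): A:[] B:[] C:[bye] D:[]

(empty)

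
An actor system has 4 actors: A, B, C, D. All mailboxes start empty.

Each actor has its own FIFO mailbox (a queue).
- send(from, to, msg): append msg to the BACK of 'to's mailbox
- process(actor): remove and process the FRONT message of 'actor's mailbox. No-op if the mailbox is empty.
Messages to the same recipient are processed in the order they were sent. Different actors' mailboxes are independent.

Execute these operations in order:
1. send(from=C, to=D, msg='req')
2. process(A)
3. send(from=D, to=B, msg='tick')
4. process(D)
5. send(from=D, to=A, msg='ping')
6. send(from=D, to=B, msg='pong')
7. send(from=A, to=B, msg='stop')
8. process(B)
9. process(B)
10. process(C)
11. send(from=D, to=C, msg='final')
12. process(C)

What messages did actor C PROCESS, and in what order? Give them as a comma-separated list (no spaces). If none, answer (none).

Answer: final

Derivation:
After 1 (send(from=C, to=D, msg='req')): A:[] B:[] C:[] D:[req]
After 2 (process(A)): A:[] B:[] C:[] D:[req]
After 3 (send(from=D, to=B, msg='tick')): A:[] B:[tick] C:[] D:[req]
After 4 (process(D)): A:[] B:[tick] C:[] D:[]
After 5 (send(from=D, to=A, msg='ping')): A:[ping] B:[tick] C:[] D:[]
After 6 (send(from=D, to=B, msg='pong')): A:[ping] B:[tick,pong] C:[] D:[]
After 7 (send(from=A, to=B, msg='stop')): A:[ping] B:[tick,pong,stop] C:[] D:[]
After 8 (process(B)): A:[ping] B:[pong,stop] C:[] D:[]
After 9 (process(B)): A:[ping] B:[stop] C:[] D:[]
After 10 (process(C)): A:[ping] B:[stop] C:[] D:[]
After 11 (send(from=D, to=C, msg='final')): A:[ping] B:[stop] C:[final] D:[]
After 12 (process(C)): A:[ping] B:[stop] C:[] D:[]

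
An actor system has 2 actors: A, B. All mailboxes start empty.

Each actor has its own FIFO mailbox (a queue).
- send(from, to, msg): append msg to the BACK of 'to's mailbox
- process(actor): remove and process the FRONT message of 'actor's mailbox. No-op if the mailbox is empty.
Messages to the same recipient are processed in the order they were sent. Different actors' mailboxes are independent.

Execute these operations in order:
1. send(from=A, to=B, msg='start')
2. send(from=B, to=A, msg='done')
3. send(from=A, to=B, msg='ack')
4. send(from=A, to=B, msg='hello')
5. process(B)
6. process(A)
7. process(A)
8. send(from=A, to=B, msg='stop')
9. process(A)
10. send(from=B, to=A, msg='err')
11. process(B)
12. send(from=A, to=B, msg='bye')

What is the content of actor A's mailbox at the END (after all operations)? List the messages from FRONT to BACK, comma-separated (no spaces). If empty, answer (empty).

Answer: err

Derivation:
After 1 (send(from=A, to=B, msg='start')): A:[] B:[start]
After 2 (send(from=B, to=A, msg='done')): A:[done] B:[start]
After 3 (send(from=A, to=B, msg='ack')): A:[done] B:[start,ack]
After 4 (send(from=A, to=B, msg='hello')): A:[done] B:[start,ack,hello]
After 5 (process(B)): A:[done] B:[ack,hello]
After 6 (process(A)): A:[] B:[ack,hello]
After 7 (process(A)): A:[] B:[ack,hello]
After 8 (send(from=A, to=B, msg='stop')): A:[] B:[ack,hello,stop]
After 9 (process(A)): A:[] B:[ack,hello,stop]
After 10 (send(from=B, to=A, msg='err')): A:[err] B:[ack,hello,stop]
After 11 (process(B)): A:[err] B:[hello,stop]
After 12 (send(from=A, to=B, msg='bye')): A:[err] B:[hello,stop,bye]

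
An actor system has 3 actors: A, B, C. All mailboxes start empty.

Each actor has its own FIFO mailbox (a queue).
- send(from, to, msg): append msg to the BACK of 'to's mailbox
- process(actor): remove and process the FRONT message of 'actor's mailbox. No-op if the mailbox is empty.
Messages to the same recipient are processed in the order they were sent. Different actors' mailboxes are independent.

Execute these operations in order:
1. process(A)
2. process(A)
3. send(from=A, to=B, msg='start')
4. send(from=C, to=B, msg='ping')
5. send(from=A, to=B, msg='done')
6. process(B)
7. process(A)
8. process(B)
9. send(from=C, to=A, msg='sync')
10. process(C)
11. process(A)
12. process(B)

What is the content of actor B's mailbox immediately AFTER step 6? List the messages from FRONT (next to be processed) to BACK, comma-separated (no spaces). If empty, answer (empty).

After 1 (process(A)): A:[] B:[] C:[]
After 2 (process(A)): A:[] B:[] C:[]
After 3 (send(from=A, to=B, msg='start')): A:[] B:[start] C:[]
After 4 (send(from=C, to=B, msg='ping')): A:[] B:[start,ping] C:[]
After 5 (send(from=A, to=B, msg='done')): A:[] B:[start,ping,done] C:[]
After 6 (process(B)): A:[] B:[ping,done] C:[]

ping,done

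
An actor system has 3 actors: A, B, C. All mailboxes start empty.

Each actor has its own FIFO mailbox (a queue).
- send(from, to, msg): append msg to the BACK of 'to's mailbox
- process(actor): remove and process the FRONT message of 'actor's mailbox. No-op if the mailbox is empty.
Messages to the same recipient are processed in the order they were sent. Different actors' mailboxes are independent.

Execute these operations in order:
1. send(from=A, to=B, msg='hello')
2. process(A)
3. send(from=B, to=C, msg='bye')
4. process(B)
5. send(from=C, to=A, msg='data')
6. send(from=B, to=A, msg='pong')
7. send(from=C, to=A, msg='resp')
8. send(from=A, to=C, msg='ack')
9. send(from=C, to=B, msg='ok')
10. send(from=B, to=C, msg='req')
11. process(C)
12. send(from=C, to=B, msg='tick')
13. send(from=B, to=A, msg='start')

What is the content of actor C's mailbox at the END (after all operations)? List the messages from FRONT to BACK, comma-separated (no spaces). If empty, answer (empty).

After 1 (send(from=A, to=B, msg='hello')): A:[] B:[hello] C:[]
After 2 (process(A)): A:[] B:[hello] C:[]
After 3 (send(from=B, to=C, msg='bye')): A:[] B:[hello] C:[bye]
After 4 (process(B)): A:[] B:[] C:[bye]
After 5 (send(from=C, to=A, msg='data')): A:[data] B:[] C:[bye]
After 6 (send(from=B, to=A, msg='pong')): A:[data,pong] B:[] C:[bye]
After 7 (send(from=C, to=A, msg='resp')): A:[data,pong,resp] B:[] C:[bye]
After 8 (send(from=A, to=C, msg='ack')): A:[data,pong,resp] B:[] C:[bye,ack]
After 9 (send(from=C, to=B, msg='ok')): A:[data,pong,resp] B:[ok] C:[bye,ack]
After 10 (send(from=B, to=C, msg='req')): A:[data,pong,resp] B:[ok] C:[bye,ack,req]
After 11 (process(C)): A:[data,pong,resp] B:[ok] C:[ack,req]
After 12 (send(from=C, to=B, msg='tick')): A:[data,pong,resp] B:[ok,tick] C:[ack,req]
After 13 (send(from=B, to=A, msg='start')): A:[data,pong,resp,start] B:[ok,tick] C:[ack,req]

Answer: ack,req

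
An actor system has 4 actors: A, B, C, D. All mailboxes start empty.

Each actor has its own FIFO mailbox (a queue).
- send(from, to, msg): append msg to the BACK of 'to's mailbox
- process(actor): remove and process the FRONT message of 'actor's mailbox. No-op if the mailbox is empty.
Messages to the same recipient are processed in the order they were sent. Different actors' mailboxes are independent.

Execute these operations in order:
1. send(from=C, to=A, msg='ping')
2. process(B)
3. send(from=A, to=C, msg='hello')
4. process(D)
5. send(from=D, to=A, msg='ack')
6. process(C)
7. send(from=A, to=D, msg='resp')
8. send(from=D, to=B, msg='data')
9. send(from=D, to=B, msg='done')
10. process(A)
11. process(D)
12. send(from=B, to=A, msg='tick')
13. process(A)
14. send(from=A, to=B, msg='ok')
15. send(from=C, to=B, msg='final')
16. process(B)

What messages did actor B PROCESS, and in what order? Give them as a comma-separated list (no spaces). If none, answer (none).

After 1 (send(from=C, to=A, msg='ping')): A:[ping] B:[] C:[] D:[]
After 2 (process(B)): A:[ping] B:[] C:[] D:[]
After 3 (send(from=A, to=C, msg='hello')): A:[ping] B:[] C:[hello] D:[]
After 4 (process(D)): A:[ping] B:[] C:[hello] D:[]
After 5 (send(from=D, to=A, msg='ack')): A:[ping,ack] B:[] C:[hello] D:[]
After 6 (process(C)): A:[ping,ack] B:[] C:[] D:[]
After 7 (send(from=A, to=D, msg='resp')): A:[ping,ack] B:[] C:[] D:[resp]
After 8 (send(from=D, to=B, msg='data')): A:[ping,ack] B:[data] C:[] D:[resp]
After 9 (send(from=D, to=B, msg='done')): A:[ping,ack] B:[data,done] C:[] D:[resp]
After 10 (process(A)): A:[ack] B:[data,done] C:[] D:[resp]
After 11 (process(D)): A:[ack] B:[data,done] C:[] D:[]
After 12 (send(from=B, to=A, msg='tick')): A:[ack,tick] B:[data,done] C:[] D:[]
After 13 (process(A)): A:[tick] B:[data,done] C:[] D:[]
After 14 (send(from=A, to=B, msg='ok')): A:[tick] B:[data,done,ok] C:[] D:[]
After 15 (send(from=C, to=B, msg='final')): A:[tick] B:[data,done,ok,final] C:[] D:[]
After 16 (process(B)): A:[tick] B:[done,ok,final] C:[] D:[]

Answer: data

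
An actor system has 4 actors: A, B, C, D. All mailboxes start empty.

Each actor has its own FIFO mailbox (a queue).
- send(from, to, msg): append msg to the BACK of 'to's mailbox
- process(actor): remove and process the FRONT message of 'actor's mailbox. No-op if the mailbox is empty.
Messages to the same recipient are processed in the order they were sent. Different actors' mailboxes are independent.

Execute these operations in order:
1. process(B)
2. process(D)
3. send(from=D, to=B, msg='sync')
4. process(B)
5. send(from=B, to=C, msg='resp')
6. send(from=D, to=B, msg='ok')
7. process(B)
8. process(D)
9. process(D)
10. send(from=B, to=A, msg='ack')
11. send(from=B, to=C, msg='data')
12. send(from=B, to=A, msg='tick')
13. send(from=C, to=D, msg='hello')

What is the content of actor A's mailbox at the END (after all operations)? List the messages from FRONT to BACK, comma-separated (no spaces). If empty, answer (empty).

Answer: ack,tick

Derivation:
After 1 (process(B)): A:[] B:[] C:[] D:[]
After 2 (process(D)): A:[] B:[] C:[] D:[]
After 3 (send(from=D, to=B, msg='sync')): A:[] B:[sync] C:[] D:[]
After 4 (process(B)): A:[] B:[] C:[] D:[]
After 5 (send(from=B, to=C, msg='resp')): A:[] B:[] C:[resp] D:[]
After 6 (send(from=D, to=B, msg='ok')): A:[] B:[ok] C:[resp] D:[]
After 7 (process(B)): A:[] B:[] C:[resp] D:[]
After 8 (process(D)): A:[] B:[] C:[resp] D:[]
After 9 (process(D)): A:[] B:[] C:[resp] D:[]
After 10 (send(from=B, to=A, msg='ack')): A:[ack] B:[] C:[resp] D:[]
After 11 (send(from=B, to=C, msg='data')): A:[ack] B:[] C:[resp,data] D:[]
After 12 (send(from=B, to=A, msg='tick')): A:[ack,tick] B:[] C:[resp,data] D:[]
After 13 (send(from=C, to=D, msg='hello')): A:[ack,tick] B:[] C:[resp,data] D:[hello]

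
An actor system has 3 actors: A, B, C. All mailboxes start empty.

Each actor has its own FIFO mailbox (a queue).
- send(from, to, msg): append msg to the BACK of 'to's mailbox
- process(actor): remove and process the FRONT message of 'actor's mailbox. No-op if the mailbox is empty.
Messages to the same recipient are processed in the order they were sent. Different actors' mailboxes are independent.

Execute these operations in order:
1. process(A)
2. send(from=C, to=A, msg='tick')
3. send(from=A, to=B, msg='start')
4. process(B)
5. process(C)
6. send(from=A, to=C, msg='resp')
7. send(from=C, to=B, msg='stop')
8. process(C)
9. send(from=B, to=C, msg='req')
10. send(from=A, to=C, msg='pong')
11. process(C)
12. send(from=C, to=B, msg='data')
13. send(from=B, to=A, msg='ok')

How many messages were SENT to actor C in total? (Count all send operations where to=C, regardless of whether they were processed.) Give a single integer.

Answer: 3

Derivation:
After 1 (process(A)): A:[] B:[] C:[]
After 2 (send(from=C, to=A, msg='tick')): A:[tick] B:[] C:[]
After 3 (send(from=A, to=B, msg='start')): A:[tick] B:[start] C:[]
After 4 (process(B)): A:[tick] B:[] C:[]
After 5 (process(C)): A:[tick] B:[] C:[]
After 6 (send(from=A, to=C, msg='resp')): A:[tick] B:[] C:[resp]
After 7 (send(from=C, to=B, msg='stop')): A:[tick] B:[stop] C:[resp]
After 8 (process(C)): A:[tick] B:[stop] C:[]
After 9 (send(from=B, to=C, msg='req')): A:[tick] B:[stop] C:[req]
After 10 (send(from=A, to=C, msg='pong')): A:[tick] B:[stop] C:[req,pong]
After 11 (process(C)): A:[tick] B:[stop] C:[pong]
After 12 (send(from=C, to=B, msg='data')): A:[tick] B:[stop,data] C:[pong]
After 13 (send(from=B, to=A, msg='ok')): A:[tick,ok] B:[stop,data] C:[pong]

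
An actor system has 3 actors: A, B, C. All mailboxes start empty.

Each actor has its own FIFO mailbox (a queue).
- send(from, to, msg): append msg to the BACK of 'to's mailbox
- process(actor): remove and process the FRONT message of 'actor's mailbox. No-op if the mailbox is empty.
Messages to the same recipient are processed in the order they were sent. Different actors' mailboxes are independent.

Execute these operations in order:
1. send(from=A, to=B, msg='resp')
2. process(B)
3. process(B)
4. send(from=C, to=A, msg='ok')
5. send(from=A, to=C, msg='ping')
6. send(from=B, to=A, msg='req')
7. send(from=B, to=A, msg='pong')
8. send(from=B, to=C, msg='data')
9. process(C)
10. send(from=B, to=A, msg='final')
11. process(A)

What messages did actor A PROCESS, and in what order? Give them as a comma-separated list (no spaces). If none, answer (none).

Answer: ok

Derivation:
After 1 (send(from=A, to=B, msg='resp')): A:[] B:[resp] C:[]
After 2 (process(B)): A:[] B:[] C:[]
After 3 (process(B)): A:[] B:[] C:[]
After 4 (send(from=C, to=A, msg='ok')): A:[ok] B:[] C:[]
After 5 (send(from=A, to=C, msg='ping')): A:[ok] B:[] C:[ping]
After 6 (send(from=B, to=A, msg='req')): A:[ok,req] B:[] C:[ping]
After 7 (send(from=B, to=A, msg='pong')): A:[ok,req,pong] B:[] C:[ping]
After 8 (send(from=B, to=C, msg='data')): A:[ok,req,pong] B:[] C:[ping,data]
After 9 (process(C)): A:[ok,req,pong] B:[] C:[data]
After 10 (send(from=B, to=A, msg='final')): A:[ok,req,pong,final] B:[] C:[data]
After 11 (process(A)): A:[req,pong,final] B:[] C:[data]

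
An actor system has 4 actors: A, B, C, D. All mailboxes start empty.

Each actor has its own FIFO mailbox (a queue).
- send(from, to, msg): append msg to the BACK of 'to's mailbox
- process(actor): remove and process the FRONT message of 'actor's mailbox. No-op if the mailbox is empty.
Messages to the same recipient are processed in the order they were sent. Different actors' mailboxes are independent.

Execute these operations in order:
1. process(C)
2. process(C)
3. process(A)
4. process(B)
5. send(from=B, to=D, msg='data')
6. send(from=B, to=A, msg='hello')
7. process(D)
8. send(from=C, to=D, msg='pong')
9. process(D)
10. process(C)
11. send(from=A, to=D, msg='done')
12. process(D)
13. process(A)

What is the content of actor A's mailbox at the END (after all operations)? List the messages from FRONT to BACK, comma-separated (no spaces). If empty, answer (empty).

Answer: (empty)

Derivation:
After 1 (process(C)): A:[] B:[] C:[] D:[]
After 2 (process(C)): A:[] B:[] C:[] D:[]
After 3 (process(A)): A:[] B:[] C:[] D:[]
After 4 (process(B)): A:[] B:[] C:[] D:[]
After 5 (send(from=B, to=D, msg='data')): A:[] B:[] C:[] D:[data]
After 6 (send(from=B, to=A, msg='hello')): A:[hello] B:[] C:[] D:[data]
After 7 (process(D)): A:[hello] B:[] C:[] D:[]
After 8 (send(from=C, to=D, msg='pong')): A:[hello] B:[] C:[] D:[pong]
After 9 (process(D)): A:[hello] B:[] C:[] D:[]
After 10 (process(C)): A:[hello] B:[] C:[] D:[]
After 11 (send(from=A, to=D, msg='done')): A:[hello] B:[] C:[] D:[done]
After 12 (process(D)): A:[hello] B:[] C:[] D:[]
After 13 (process(A)): A:[] B:[] C:[] D:[]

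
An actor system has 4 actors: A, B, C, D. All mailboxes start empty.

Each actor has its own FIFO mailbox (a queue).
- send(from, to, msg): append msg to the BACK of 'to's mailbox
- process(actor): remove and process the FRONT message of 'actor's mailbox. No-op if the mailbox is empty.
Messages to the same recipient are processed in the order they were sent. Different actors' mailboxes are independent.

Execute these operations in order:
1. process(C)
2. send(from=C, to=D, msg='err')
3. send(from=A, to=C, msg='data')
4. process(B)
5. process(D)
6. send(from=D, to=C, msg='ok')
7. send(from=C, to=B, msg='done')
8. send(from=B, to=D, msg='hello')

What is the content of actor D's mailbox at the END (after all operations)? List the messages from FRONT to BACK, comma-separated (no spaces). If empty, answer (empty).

Answer: hello

Derivation:
After 1 (process(C)): A:[] B:[] C:[] D:[]
After 2 (send(from=C, to=D, msg='err')): A:[] B:[] C:[] D:[err]
After 3 (send(from=A, to=C, msg='data')): A:[] B:[] C:[data] D:[err]
After 4 (process(B)): A:[] B:[] C:[data] D:[err]
After 5 (process(D)): A:[] B:[] C:[data] D:[]
After 6 (send(from=D, to=C, msg='ok')): A:[] B:[] C:[data,ok] D:[]
After 7 (send(from=C, to=B, msg='done')): A:[] B:[done] C:[data,ok] D:[]
After 8 (send(from=B, to=D, msg='hello')): A:[] B:[done] C:[data,ok] D:[hello]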